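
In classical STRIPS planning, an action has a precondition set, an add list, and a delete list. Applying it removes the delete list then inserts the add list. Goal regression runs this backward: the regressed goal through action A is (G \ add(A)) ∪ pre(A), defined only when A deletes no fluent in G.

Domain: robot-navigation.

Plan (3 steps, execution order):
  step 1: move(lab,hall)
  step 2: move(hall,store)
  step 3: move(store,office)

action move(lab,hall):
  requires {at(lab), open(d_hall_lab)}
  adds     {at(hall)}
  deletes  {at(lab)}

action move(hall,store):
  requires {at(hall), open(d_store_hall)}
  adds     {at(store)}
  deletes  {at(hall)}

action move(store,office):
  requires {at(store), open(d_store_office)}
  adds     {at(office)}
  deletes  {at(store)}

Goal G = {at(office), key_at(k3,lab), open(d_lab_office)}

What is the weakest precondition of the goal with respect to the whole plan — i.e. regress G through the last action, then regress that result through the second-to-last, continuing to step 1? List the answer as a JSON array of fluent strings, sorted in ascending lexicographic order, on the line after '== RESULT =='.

Regress step by step:
  through step 3 (move(store,office)): drop {at(office)}, keep {key_at(k3,lab), open(d_lab_office)}, require {at(store), open(d_store_office)}
    → {at(store), key_at(k3,lab), open(d_lab_office), open(d_store_office)}
  through step 2 (move(hall,store)): drop {at(store)}, keep {key_at(k3,lab), open(d_lab_office), open(d_store_office)}, require {at(hall), open(d_store_hall)}
    → {at(hall), key_at(k3,lab), open(d_lab_office), open(d_store_hall), open(d_store_office)}
  through step 1 (move(lab,hall)): drop {at(hall)}, keep {key_at(k3,lab), open(d_lab_office), open(d_store_hall), open(d_store_office)}, require {at(lab), open(d_hall_lab)}
    → {at(lab), key_at(k3,lab), open(d_hall_lab), open(d_lab_office), open(d_store_hall), open(d_store_office)}

== RESULT ==
["at(lab)", "key_at(k3,lab)", "open(d_hall_lab)", "open(d_lab_office)", "open(d_store_hall)", "open(d_store_office)"]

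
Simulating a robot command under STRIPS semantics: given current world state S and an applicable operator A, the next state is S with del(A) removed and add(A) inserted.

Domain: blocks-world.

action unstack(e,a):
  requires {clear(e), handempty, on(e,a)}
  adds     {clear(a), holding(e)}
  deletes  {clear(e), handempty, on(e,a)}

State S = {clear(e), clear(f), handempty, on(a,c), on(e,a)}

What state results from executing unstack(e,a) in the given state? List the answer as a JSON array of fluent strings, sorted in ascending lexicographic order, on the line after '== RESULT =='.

Compute (S \ del) ∪ add:
  pre ⊆ S: {clear(e), handempty, on(e,a)} ⊆ S  — applicable
  S \ del = {clear(f), on(a,c)}
  ∪ add   = {clear(a), clear(f), holding(e), on(a,c)}

== RESULT ==
["clear(a)", "clear(f)", "holding(e)", "on(a,c)"]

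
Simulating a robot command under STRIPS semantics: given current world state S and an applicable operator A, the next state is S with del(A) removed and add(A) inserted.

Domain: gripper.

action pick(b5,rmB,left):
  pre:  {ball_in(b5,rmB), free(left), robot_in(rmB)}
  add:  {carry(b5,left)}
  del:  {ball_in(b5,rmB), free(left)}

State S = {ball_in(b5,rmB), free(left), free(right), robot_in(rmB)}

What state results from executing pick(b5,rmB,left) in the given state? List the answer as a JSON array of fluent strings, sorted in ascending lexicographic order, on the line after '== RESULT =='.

Compute (S \ del) ∪ add:
  pre ⊆ S: {ball_in(b5,rmB), free(left), robot_in(rmB)} ⊆ S  — applicable
  S \ del = {free(right), robot_in(rmB)}
  ∪ add   = {carry(b5,left), free(right), robot_in(rmB)}

== RESULT ==
["carry(b5,left)", "free(right)", "robot_in(rmB)"]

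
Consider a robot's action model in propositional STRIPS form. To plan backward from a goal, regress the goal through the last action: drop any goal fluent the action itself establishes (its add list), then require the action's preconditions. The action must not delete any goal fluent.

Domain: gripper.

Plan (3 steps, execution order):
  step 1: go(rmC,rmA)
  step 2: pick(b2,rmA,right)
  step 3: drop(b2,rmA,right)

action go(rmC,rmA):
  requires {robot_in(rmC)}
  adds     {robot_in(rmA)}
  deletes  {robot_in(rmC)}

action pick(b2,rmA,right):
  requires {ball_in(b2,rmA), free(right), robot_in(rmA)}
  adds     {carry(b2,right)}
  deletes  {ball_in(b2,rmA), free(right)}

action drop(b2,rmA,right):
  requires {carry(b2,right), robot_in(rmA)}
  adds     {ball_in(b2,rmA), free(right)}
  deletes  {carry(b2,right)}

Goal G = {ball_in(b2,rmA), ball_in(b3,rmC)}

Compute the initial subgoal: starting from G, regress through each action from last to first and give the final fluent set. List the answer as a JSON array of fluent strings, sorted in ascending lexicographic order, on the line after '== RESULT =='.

Work backward from the goal:
  through step 3 (drop(b2,rmA,right)): drop {ball_in(b2,rmA)}, keep {ball_in(b3,rmC)}, require {carry(b2,right), robot_in(rmA)}
    → {ball_in(b3,rmC), carry(b2,right), robot_in(rmA)}
  through step 2 (pick(b2,rmA,right)): drop {carry(b2,right)}, keep {ball_in(b3,rmC), robot_in(rmA)}, require {ball_in(b2,rmA), free(right), robot_in(rmA)}
    → {ball_in(b2,rmA), ball_in(b3,rmC), free(right), robot_in(rmA)}
  through step 1 (go(rmC,rmA)): drop {robot_in(rmA)}, keep {ball_in(b2,rmA), ball_in(b3,rmC), free(right)}, require {robot_in(rmC)}
    → {ball_in(b2,rmA), ball_in(b3,rmC), free(right), robot_in(rmC)}

== RESULT ==
["ball_in(b2,rmA)", "ball_in(b3,rmC)", "free(right)", "robot_in(rmC)"]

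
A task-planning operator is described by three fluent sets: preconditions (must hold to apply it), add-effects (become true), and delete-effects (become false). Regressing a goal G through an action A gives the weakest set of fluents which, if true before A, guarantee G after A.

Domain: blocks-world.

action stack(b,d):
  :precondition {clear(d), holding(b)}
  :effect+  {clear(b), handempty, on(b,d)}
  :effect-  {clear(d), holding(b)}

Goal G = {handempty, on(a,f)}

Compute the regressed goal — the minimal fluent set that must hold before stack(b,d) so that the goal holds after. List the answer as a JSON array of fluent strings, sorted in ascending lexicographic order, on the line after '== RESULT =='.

Compute (G \ add) ∪ pre:
  G ∩ del = {}  (empty — regression defined)
  G \ add = {handempty, on(a,f)} \ {clear(b), handempty, on(b,d)} = {on(a,f)}
  ∪ pre   = {on(a,f)} ∪ {clear(d), holding(b)}
          = {clear(d), holding(b), on(a,f)}

== RESULT ==
["clear(d)", "holding(b)", "on(a,f)"]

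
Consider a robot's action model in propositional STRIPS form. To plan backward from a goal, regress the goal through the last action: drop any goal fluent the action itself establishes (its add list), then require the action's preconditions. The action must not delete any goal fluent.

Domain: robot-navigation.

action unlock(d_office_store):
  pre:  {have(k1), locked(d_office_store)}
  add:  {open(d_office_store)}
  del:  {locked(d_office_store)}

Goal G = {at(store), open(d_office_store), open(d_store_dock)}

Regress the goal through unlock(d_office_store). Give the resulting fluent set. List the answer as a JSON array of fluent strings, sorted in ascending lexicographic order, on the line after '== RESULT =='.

Compute (G \ add) ∪ pre:
  G ∩ del = {}  (empty — regression defined)
  G \ add = {at(store), open(d_office_store), open(d_store_dock)} \ {open(d_office_store)} = {at(store), open(d_store_dock)}
  ∪ pre   = {at(store), open(d_store_dock)} ∪ {have(k1), locked(d_office_store)}
          = {at(store), have(k1), locked(d_office_store), open(d_store_dock)}

== RESULT ==
["at(store)", "have(k1)", "locked(d_office_store)", "open(d_store_dock)"]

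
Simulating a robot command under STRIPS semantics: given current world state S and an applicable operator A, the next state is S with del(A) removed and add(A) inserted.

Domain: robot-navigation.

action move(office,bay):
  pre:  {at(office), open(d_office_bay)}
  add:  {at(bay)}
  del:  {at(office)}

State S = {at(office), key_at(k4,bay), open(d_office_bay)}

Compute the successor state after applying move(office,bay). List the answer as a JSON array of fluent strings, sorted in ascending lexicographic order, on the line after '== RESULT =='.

Progress:
  pre ⊆ S: {at(office), open(d_office_bay)} ⊆ S  — applicable
  S \ del = {key_at(k4,bay), open(d_office_bay)}
  ∪ add   = {at(bay), key_at(k4,bay), open(d_office_bay)}

== RESULT ==
["at(bay)", "key_at(k4,bay)", "open(d_office_bay)"]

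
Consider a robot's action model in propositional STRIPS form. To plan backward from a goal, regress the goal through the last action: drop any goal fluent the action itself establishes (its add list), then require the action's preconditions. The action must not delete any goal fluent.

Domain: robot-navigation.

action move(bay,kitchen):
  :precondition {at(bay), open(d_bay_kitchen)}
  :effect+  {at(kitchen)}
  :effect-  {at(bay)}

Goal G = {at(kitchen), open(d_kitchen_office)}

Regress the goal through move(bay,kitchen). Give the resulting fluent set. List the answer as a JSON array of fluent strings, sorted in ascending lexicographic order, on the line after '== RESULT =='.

Regress:
  G ∩ del = {}  (empty — regression defined)
  G \ add = {at(kitchen), open(d_kitchen_office)} \ {at(kitchen)} = {open(d_kitchen_office)}
  ∪ pre   = {open(d_kitchen_office)} ∪ {at(bay), open(d_bay_kitchen)}
          = {at(bay), open(d_bay_kitchen), open(d_kitchen_office)}

== RESULT ==
["at(bay)", "open(d_bay_kitchen)", "open(d_kitchen_office)"]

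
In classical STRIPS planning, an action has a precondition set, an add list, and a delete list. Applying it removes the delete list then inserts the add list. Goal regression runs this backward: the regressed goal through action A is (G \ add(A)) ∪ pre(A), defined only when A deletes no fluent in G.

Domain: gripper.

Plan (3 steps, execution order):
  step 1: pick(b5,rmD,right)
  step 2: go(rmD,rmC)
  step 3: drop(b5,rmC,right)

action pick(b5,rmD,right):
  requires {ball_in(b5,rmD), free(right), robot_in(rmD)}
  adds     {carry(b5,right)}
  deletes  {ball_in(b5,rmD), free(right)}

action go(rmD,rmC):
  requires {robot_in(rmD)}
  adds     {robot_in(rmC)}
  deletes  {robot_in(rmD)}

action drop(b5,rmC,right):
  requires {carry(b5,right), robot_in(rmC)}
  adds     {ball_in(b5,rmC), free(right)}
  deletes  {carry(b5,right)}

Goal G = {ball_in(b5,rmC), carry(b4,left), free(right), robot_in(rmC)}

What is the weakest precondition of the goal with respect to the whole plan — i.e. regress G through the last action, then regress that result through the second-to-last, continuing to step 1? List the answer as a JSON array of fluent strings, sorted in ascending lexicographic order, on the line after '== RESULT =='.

Regress step by step:
  through step 3 (drop(b5,rmC,right)): drop {ball_in(b5,rmC), free(right)}, keep {carry(b4,left), robot_in(rmC)}, require {carry(b5,right), robot_in(rmC)}
    → {carry(b4,left), carry(b5,right), robot_in(rmC)}
  through step 2 (go(rmD,rmC)): drop {robot_in(rmC)}, keep {carry(b4,left), carry(b5,right)}, require {robot_in(rmD)}
    → {carry(b4,left), carry(b5,right), robot_in(rmD)}
  through step 1 (pick(b5,rmD,right)): drop {carry(b5,right)}, keep {carry(b4,left), robot_in(rmD)}, require {ball_in(b5,rmD), free(right), robot_in(rmD)}
    → {ball_in(b5,rmD), carry(b4,left), free(right), robot_in(rmD)}

== RESULT ==
["ball_in(b5,rmD)", "carry(b4,left)", "free(right)", "robot_in(rmD)"]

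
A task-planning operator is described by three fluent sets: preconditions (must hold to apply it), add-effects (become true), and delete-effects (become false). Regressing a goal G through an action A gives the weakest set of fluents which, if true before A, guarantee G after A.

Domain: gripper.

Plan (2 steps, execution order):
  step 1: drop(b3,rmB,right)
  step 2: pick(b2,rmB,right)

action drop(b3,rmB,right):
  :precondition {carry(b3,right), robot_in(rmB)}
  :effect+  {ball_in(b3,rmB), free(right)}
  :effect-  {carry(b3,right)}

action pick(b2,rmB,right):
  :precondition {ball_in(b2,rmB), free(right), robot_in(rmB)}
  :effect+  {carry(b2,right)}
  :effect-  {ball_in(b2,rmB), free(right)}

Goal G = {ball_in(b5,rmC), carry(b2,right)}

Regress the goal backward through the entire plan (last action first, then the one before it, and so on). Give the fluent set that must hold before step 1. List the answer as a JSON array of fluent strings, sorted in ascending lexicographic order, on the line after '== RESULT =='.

Regress step by step:
  through step 2 (pick(b2,rmB,right)): drop {carry(b2,right)}, keep {ball_in(b5,rmC)}, require {ball_in(b2,rmB), free(right), robot_in(rmB)}
    → {ball_in(b2,rmB), ball_in(b5,rmC), free(right), robot_in(rmB)}
  through step 1 (drop(b3,rmB,right)): drop {free(right)}, keep {ball_in(b2,rmB), ball_in(b5,rmC), robot_in(rmB)}, require {carry(b3,right), robot_in(rmB)}
    → {ball_in(b2,rmB), ball_in(b5,rmC), carry(b3,right), robot_in(rmB)}

== RESULT ==
["ball_in(b2,rmB)", "ball_in(b5,rmC)", "carry(b3,right)", "robot_in(rmB)"]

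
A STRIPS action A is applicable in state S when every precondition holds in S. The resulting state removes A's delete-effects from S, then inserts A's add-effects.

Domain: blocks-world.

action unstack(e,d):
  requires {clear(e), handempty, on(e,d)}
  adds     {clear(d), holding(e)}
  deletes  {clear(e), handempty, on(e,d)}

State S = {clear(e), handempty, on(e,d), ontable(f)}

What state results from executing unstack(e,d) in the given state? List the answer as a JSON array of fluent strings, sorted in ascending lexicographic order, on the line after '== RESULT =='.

Progress:
  pre ⊆ S: {clear(e), handempty, on(e,d)} ⊆ S  — applicable
  S \ del = {ontable(f)}
  ∪ add   = {clear(d), holding(e), ontable(f)}

== RESULT ==
["clear(d)", "holding(e)", "ontable(f)"]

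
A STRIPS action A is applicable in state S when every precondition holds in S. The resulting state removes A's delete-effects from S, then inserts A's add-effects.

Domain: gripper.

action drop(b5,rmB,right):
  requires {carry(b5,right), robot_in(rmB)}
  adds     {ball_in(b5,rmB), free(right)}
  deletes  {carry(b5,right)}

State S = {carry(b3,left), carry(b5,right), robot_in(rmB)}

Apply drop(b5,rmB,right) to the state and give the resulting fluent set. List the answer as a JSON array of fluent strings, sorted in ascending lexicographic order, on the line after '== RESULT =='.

Compute (S \ del) ∪ add:
  pre ⊆ S: {carry(b5,right), robot_in(rmB)} ⊆ S  — applicable
  S \ del = {carry(b3,left), robot_in(rmB)}
  ∪ add   = {ball_in(b5,rmB), carry(b3,left), free(right), robot_in(rmB)}

== RESULT ==
["ball_in(b5,rmB)", "carry(b3,left)", "free(right)", "robot_in(rmB)"]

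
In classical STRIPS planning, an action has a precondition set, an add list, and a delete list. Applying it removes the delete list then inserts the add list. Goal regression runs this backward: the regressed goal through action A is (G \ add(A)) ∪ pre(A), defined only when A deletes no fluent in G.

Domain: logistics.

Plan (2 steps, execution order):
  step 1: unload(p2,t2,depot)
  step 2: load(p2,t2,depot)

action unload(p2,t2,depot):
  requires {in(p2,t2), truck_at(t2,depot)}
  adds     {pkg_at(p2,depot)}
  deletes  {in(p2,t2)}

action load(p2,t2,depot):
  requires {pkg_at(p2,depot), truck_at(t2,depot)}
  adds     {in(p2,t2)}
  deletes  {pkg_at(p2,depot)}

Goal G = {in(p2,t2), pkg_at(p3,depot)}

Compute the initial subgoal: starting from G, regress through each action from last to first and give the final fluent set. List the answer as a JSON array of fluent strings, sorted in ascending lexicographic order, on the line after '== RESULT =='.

Work backward from the goal:
  through step 2 (load(p2,t2,depot)): drop {in(p2,t2)}, keep {pkg_at(p3,depot)}, require {pkg_at(p2,depot), truck_at(t2,depot)}
    → {pkg_at(p2,depot), pkg_at(p3,depot), truck_at(t2,depot)}
  through step 1 (unload(p2,t2,depot)): drop {pkg_at(p2,depot)}, keep {pkg_at(p3,depot), truck_at(t2,depot)}, require {in(p2,t2), truck_at(t2,depot)}
    → {in(p2,t2), pkg_at(p3,depot), truck_at(t2,depot)}

== RESULT ==
["in(p2,t2)", "pkg_at(p3,depot)", "truck_at(t2,depot)"]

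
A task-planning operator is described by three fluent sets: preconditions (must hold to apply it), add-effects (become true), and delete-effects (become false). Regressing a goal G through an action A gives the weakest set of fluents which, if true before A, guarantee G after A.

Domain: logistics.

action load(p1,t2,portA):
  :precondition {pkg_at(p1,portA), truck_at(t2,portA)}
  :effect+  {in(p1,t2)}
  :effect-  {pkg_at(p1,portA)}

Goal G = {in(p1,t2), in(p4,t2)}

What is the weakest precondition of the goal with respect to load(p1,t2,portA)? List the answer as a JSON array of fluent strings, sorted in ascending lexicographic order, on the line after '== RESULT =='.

Compute (G \ add) ∪ pre:
  G ∩ del = {}  (empty — regression defined)
  G \ add = {in(p1,t2), in(p4,t2)} \ {in(p1,t2)} = {in(p4,t2)}
  ∪ pre   = {in(p4,t2)} ∪ {pkg_at(p1,portA), truck_at(t2,portA)}
          = {in(p4,t2), pkg_at(p1,portA), truck_at(t2,portA)}

== RESULT ==
["in(p4,t2)", "pkg_at(p1,portA)", "truck_at(t2,portA)"]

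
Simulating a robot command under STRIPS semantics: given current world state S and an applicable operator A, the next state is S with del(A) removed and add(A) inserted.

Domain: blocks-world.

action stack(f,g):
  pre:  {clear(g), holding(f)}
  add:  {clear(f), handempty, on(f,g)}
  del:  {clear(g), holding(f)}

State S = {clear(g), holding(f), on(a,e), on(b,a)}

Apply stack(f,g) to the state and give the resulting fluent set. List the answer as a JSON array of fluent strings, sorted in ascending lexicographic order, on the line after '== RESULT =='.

Compute (S \ del) ∪ add:
  pre ⊆ S: {clear(g), holding(f)} ⊆ S  — applicable
  S \ del = {on(a,e), on(b,a)}
  ∪ add   = {clear(f), handempty, on(a,e), on(b,a), on(f,g)}

== RESULT ==
["clear(f)", "handempty", "on(a,e)", "on(b,a)", "on(f,g)"]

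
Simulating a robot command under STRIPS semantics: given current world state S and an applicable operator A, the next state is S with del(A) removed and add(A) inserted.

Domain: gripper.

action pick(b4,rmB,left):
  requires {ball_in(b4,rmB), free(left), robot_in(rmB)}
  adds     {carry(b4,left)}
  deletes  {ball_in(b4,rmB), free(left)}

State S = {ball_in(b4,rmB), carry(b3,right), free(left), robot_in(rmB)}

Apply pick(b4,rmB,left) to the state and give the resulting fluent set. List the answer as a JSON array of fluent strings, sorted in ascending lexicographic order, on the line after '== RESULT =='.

Compute (S \ del) ∪ add:
  pre ⊆ S: {ball_in(b4,rmB), free(left), robot_in(rmB)} ⊆ S  — applicable
  S \ del = {carry(b3,right), robot_in(rmB)}
  ∪ add   = {carry(b3,right), carry(b4,left), robot_in(rmB)}

== RESULT ==
["carry(b3,right)", "carry(b4,left)", "robot_in(rmB)"]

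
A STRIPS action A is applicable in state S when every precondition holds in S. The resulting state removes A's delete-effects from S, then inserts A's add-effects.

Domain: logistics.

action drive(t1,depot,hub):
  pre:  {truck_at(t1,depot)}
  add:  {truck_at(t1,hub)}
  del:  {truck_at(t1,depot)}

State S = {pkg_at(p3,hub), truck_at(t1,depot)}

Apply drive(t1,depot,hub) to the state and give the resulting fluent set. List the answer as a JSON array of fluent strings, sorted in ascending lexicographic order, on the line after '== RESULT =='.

Progress:
  pre ⊆ S: {truck_at(t1,depot)} ⊆ S  — applicable
  S \ del = {pkg_at(p3,hub)}
  ∪ add   = {pkg_at(p3,hub), truck_at(t1,hub)}

== RESULT ==
["pkg_at(p3,hub)", "truck_at(t1,hub)"]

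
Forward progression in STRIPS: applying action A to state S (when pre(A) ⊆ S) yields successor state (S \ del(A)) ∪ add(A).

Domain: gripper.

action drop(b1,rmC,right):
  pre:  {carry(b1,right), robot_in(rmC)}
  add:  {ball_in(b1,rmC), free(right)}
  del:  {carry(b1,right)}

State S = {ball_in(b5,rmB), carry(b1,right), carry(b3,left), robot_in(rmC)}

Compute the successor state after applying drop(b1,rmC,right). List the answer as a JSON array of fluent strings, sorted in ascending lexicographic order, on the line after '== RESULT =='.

Progress:
  pre ⊆ S: {carry(b1,right), robot_in(rmC)} ⊆ S  — applicable
  S \ del = {ball_in(b5,rmB), carry(b3,left), robot_in(rmC)}
  ∪ add   = {ball_in(b1,rmC), ball_in(b5,rmB), carry(b3,left), free(right), robot_in(rmC)}

== RESULT ==
["ball_in(b1,rmC)", "ball_in(b5,rmB)", "carry(b3,left)", "free(right)", "robot_in(rmC)"]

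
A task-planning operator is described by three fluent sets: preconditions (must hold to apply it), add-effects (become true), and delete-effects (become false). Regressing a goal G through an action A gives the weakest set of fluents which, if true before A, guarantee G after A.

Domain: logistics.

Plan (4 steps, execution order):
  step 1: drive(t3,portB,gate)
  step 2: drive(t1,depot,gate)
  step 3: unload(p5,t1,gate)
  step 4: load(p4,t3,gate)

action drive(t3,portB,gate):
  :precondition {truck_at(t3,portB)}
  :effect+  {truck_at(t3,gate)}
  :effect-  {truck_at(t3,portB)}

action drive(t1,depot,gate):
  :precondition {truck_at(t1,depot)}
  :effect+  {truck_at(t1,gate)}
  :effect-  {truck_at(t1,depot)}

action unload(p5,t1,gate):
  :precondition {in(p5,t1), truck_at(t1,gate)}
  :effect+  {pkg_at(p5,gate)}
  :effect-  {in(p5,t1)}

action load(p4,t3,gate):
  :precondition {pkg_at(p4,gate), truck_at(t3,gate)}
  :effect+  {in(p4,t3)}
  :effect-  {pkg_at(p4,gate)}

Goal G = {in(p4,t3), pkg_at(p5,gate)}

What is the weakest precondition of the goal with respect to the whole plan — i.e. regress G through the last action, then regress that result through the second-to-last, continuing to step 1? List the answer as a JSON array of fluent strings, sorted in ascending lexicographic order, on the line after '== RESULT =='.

Regress step by step:
  through step 4 (load(p4,t3,gate)): drop {in(p4,t3)}, keep {pkg_at(p5,gate)}, require {pkg_at(p4,gate), truck_at(t3,gate)}
    → {pkg_at(p4,gate), pkg_at(p5,gate), truck_at(t3,gate)}
  through step 3 (unload(p5,t1,gate)): drop {pkg_at(p5,gate)}, keep {pkg_at(p4,gate), truck_at(t3,gate)}, require {in(p5,t1), truck_at(t1,gate)}
    → {in(p5,t1), pkg_at(p4,gate), truck_at(t1,gate), truck_at(t3,gate)}
  through step 2 (drive(t1,depot,gate)): drop {truck_at(t1,gate)}, keep {in(p5,t1), pkg_at(p4,gate), truck_at(t3,gate)}, require {truck_at(t1,depot)}
    → {in(p5,t1), pkg_at(p4,gate), truck_at(t1,depot), truck_at(t3,gate)}
  through step 1 (drive(t3,portB,gate)): drop {truck_at(t3,gate)}, keep {in(p5,t1), pkg_at(p4,gate), truck_at(t1,depot)}, require {truck_at(t3,portB)}
    → {in(p5,t1), pkg_at(p4,gate), truck_at(t1,depot), truck_at(t3,portB)}

== RESULT ==
["in(p5,t1)", "pkg_at(p4,gate)", "truck_at(t1,depot)", "truck_at(t3,portB)"]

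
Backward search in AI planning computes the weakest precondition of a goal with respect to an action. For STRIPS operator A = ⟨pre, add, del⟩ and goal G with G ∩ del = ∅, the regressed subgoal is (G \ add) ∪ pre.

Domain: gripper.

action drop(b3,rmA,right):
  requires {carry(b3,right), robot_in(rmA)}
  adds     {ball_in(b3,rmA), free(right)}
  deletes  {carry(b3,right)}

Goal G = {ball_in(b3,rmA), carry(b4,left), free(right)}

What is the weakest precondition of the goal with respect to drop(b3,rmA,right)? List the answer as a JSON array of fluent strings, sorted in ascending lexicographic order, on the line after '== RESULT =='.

Regress:
  G ∩ del = {}  (empty — regression defined)
  G \ add = {ball_in(b3,rmA), carry(b4,left), free(right)} \ {ball_in(b3,rmA), free(right)} = {carry(b4,left)}
  ∪ pre   = {carry(b4,left)} ∪ {carry(b3,right), robot_in(rmA)}
          = {carry(b3,right), carry(b4,left), robot_in(rmA)}

== RESULT ==
["carry(b3,right)", "carry(b4,left)", "robot_in(rmA)"]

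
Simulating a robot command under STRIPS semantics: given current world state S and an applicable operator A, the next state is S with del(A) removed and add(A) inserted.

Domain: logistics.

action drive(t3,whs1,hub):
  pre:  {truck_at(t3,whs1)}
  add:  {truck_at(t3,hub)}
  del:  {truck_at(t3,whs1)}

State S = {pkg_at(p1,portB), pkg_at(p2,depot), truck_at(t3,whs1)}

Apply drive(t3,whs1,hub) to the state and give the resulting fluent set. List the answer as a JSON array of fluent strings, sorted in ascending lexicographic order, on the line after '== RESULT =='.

Progress:
  pre ⊆ S: {truck_at(t3,whs1)} ⊆ S  — applicable
  S \ del = {pkg_at(p1,portB), pkg_at(p2,depot)}
  ∪ add   = {pkg_at(p1,portB), pkg_at(p2,depot), truck_at(t3,hub)}

== RESULT ==
["pkg_at(p1,portB)", "pkg_at(p2,depot)", "truck_at(t3,hub)"]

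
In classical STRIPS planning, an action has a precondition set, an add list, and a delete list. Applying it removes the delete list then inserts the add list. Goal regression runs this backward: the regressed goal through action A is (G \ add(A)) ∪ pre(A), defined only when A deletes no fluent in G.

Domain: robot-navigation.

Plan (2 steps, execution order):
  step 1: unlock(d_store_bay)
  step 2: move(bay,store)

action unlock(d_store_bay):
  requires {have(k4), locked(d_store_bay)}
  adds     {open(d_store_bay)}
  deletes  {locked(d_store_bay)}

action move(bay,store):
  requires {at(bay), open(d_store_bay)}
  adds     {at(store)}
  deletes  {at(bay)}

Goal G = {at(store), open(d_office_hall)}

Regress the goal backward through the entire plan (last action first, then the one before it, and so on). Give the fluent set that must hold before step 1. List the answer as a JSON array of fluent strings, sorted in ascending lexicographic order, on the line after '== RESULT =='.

Work backward from the goal:
  through step 2 (move(bay,store)): drop {at(store)}, keep {open(d_office_hall)}, require {at(bay), open(d_store_bay)}
    → {at(bay), open(d_office_hall), open(d_store_bay)}
  through step 1 (unlock(d_store_bay)): drop {open(d_store_bay)}, keep {at(bay), open(d_office_hall)}, require {have(k4), locked(d_store_bay)}
    → {at(bay), have(k4), locked(d_store_bay), open(d_office_hall)}

== RESULT ==
["at(bay)", "have(k4)", "locked(d_store_bay)", "open(d_office_hall)"]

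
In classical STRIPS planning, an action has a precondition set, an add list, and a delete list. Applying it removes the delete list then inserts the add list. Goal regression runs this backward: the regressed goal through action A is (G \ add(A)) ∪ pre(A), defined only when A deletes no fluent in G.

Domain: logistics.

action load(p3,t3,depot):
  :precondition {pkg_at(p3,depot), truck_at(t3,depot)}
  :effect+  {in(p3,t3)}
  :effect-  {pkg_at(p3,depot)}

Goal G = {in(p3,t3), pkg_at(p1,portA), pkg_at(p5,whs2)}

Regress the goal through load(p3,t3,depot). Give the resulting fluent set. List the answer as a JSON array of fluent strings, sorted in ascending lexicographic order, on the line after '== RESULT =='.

Compute (G \ add) ∪ pre:
  G ∩ del = {}  (empty — regression defined)
  G \ add = {in(p3,t3), pkg_at(p1,portA), pkg_at(p5,whs2)} \ {in(p3,t3)} = {pkg_at(p1,portA), pkg_at(p5,whs2)}
  ∪ pre   = {pkg_at(p1,portA), pkg_at(p5,whs2)} ∪ {pkg_at(p3,depot), truck_at(t3,depot)}
          = {pkg_at(p1,portA), pkg_at(p3,depot), pkg_at(p5,whs2), truck_at(t3,depot)}

== RESULT ==
["pkg_at(p1,portA)", "pkg_at(p3,depot)", "pkg_at(p5,whs2)", "truck_at(t3,depot)"]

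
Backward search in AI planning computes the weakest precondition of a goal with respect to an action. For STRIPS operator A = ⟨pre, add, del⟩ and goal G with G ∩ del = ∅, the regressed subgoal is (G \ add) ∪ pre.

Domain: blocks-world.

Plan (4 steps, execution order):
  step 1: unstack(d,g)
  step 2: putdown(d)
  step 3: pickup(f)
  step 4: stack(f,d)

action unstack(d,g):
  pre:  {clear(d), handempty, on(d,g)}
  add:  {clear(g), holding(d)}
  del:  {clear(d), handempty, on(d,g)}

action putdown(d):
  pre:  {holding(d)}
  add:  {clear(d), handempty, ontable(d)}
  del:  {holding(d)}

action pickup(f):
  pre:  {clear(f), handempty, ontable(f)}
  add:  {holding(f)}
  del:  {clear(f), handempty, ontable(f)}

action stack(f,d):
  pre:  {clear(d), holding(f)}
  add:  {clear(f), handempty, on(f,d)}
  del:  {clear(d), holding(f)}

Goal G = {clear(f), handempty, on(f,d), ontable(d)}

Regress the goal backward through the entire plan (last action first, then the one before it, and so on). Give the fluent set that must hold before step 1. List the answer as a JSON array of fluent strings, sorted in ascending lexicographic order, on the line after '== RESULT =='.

Work backward from the goal:
  through step 4 (stack(f,d)): drop {clear(f), handempty, on(f,d)}, keep {ontable(d)}, require {clear(d), holding(f)}
    → {clear(d), holding(f), ontable(d)}
  through step 3 (pickup(f)): drop {holding(f)}, keep {clear(d), ontable(d)}, require {clear(f), handempty, ontable(f)}
    → {clear(d), clear(f), handempty, ontable(d), ontable(f)}
  through step 2 (putdown(d)): drop {clear(d), handempty, ontable(d)}, keep {clear(f), ontable(f)}, require {holding(d)}
    → {clear(f), holding(d), ontable(f)}
  through step 1 (unstack(d,g)): drop {holding(d)}, keep {clear(f), ontable(f)}, require {clear(d), handempty, on(d,g)}
    → {clear(d), clear(f), handempty, on(d,g), ontable(f)}

== RESULT ==
["clear(d)", "clear(f)", "handempty", "on(d,g)", "ontable(f)"]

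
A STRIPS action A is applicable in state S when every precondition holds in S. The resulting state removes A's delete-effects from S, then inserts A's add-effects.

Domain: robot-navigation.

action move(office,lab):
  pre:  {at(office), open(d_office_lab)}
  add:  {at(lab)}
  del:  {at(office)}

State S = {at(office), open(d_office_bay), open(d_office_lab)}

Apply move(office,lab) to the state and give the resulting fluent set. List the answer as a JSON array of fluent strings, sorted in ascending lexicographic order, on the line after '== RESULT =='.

Progress:
  pre ⊆ S: {at(office), open(d_office_lab)} ⊆ S  — applicable
  S \ del = {open(d_office_bay), open(d_office_lab)}
  ∪ add   = {at(lab), open(d_office_bay), open(d_office_lab)}

== RESULT ==
["at(lab)", "open(d_office_bay)", "open(d_office_lab)"]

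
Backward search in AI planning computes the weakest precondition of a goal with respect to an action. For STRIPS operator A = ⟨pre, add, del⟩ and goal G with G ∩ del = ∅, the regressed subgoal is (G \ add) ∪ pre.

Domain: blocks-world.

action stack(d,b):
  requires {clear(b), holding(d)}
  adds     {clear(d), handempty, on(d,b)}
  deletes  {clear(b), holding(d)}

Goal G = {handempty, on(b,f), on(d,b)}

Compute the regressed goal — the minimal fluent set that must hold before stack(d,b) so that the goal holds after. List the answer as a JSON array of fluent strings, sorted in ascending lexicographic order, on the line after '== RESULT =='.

Compute (G \ add) ∪ pre:
  G ∩ del = {}  (empty — regression defined)
  G \ add = {handempty, on(b,f), on(d,b)} \ {clear(d), handempty, on(d,b)} = {on(b,f)}
  ∪ pre   = {on(b,f)} ∪ {clear(b), holding(d)}
          = {clear(b), holding(d), on(b,f)}

== RESULT ==
["clear(b)", "holding(d)", "on(b,f)"]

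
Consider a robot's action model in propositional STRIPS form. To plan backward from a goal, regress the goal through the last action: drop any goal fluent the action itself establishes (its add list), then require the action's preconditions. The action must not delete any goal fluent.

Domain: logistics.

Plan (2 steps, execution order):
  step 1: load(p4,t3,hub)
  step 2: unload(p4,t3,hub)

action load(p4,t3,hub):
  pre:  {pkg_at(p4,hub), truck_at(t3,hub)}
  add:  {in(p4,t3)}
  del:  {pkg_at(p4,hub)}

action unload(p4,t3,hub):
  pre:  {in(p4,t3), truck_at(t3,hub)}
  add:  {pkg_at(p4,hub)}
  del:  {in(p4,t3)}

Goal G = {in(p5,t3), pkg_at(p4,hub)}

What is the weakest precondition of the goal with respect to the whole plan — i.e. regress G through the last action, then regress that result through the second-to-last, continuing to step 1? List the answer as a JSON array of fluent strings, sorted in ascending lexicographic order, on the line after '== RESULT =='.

Regress step by step:
  through step 2 (unload(p4,t3,hub)): drop {pkg_at(p4,hub)}, keep {in(p5,t3)}, require {in(p4,t3), truck_at(t3,hub)}
    → {in(p4,t3), in(p5,t3), truck_at(t3,hub)}
  through step 1 (load(p4,t3,hub)): drop {in(p4,t3)}, keep {in(p5,t3), truck_at(t3,hub)}, require {pkg_at(p4,hub), truck_at(t3,hub)}
    → {in(p5,t3), pkg_at(p4,hub), truck_at(t3,hub)}

== RESULT ==
["in(p5,t3)", "pkg_at(p4,hub)", "truck_at(t3,hub)"]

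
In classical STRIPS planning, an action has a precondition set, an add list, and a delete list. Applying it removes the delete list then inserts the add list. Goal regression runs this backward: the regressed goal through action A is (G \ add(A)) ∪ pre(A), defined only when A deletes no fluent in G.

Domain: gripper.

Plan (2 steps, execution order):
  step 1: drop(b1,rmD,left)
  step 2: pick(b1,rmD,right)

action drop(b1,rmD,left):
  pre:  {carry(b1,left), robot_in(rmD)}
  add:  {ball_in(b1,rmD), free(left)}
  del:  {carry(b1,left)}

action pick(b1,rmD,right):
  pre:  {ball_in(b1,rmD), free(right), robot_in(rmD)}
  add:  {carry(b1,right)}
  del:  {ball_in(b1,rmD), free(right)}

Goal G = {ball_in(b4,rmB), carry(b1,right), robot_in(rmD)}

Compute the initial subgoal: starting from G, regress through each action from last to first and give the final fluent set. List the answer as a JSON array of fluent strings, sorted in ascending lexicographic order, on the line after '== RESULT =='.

Regress step by step:
  through step 2 (pick(b1,rmD,right)): drop {carry(b1,right)}, keep {ball_in(b4,rmB), robot_in(rmD)}, require {ball_in(b1,rmD), free(right), robot_in(rmD)}
    → {ball_in(b1,rmD), ball_in(b4,rmB), free(right), robot_in(rmD)}
  through step 1 (drop(b1,rmD,left)): drop {ball_in(b1,rmD)}, keep {ball_in(b4,rmB), free(right), robot_in(rmD)}, require {carry(b1,left), robot_in(rmD)}
    → {ball_in(b4,rmB), carry(b1,left), free(right), robot_in(rmD)}

== RESULT ==
["ball_in(b4,rmB)", "carry(b1,left)", "free(right)", "robot_in(rmD)"]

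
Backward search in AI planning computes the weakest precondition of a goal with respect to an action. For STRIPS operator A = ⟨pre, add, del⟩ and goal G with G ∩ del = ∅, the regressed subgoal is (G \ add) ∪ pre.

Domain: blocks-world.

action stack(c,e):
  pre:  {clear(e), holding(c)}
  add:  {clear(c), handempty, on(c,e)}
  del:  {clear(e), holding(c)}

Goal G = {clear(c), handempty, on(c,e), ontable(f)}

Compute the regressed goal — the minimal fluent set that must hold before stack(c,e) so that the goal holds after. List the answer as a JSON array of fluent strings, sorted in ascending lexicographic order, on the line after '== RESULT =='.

Regress:
  G ∩ del = {}  (empty — regression defined)
  G \ add = {clear(c), handempty, on(c,e), ontable(f)} \ {clear(c), handempty, on(c,e)} = {ontable(f)}
  ∪ pre   = {ontable(f)} ∪ {clear(e), holding(c)}
          = {clear(e), holding(c), ontable(f)}

== RESULT ==
["clear(e)", "holding(c)", "ontable(f)"]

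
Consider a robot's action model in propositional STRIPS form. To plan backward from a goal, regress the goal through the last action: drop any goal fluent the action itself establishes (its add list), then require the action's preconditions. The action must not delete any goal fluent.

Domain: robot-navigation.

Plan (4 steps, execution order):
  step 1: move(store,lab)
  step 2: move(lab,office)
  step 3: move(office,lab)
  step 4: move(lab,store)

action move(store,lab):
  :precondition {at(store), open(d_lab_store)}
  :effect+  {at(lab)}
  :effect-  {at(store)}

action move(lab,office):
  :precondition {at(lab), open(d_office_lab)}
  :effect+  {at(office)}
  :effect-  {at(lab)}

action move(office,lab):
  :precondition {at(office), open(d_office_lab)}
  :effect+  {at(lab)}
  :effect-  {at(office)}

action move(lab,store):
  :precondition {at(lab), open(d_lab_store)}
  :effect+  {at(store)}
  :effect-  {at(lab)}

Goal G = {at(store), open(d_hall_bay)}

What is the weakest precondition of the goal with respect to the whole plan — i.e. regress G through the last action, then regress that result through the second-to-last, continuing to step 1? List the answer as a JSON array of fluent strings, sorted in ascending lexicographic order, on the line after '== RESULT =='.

Work backward from the goal:
  through step 4 (move(lab,store)): drop {at(store)}, keep {open(d_hall_bay)}, require {at(lab), open(d_lab_store)}
    → {at(lab), open(d_hall_bay), open(d_lab_store)}
  through step 3 (move(office,lab)): drop {at(lab)}, keep {open(d_hall_bay), open(d_lab_store)}, require {at(office), open(d_office_lab)}
    → {at(office), open(d_hall_bay), open(d_lab_store), open(d_office_lab)}
  through step 2 (move(lab,office)): drop {at(office)}, keep {open(d_hall_bay), open(d_lab_store), open(d_office_lab)}, require {at(lab), open(d_office_lab)}
    → {at(lab), open(d_hall_bay), open(d_lab_store), open(d_office_lab)}
  through step 1 (move(store,lab)): drop {at(lab)}, keep {open(d_hall_bay), open(d_lab_store), open(d_office_lab)}, require {at(store), open(d_lab_store)}
    → {at(store), open(d_hall_bay), open(d_lab_store), open(d_office_lab)}

== RESULT ==
["at(store)", "open(d_hall_bay)", "open(d_lab_store)", "open(d_office_lab)"]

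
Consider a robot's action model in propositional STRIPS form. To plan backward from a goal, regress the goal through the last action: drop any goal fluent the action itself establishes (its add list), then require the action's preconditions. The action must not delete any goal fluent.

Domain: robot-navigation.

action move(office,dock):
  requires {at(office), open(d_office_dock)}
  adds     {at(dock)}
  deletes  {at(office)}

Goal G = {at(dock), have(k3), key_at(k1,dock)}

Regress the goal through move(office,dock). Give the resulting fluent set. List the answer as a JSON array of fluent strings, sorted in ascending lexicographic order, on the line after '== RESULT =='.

Compute (G \ add) ∪ pre:
  G ∩ del = {}  (empty — regression defined)
  G \ add = {at(dock), have(k3), key_at(k1,dock)} \ {at(dock)} = {have(k3), key_at(k1,dock)}
  ∪ pre   = {have(k3), key_at(k1,dock)} ∪ {at(office), open(d_office_dock)}
          = {at(office), have(k3), key_at(k1,dock), open(d_office_dock)}

== RESULT ==
["at(office)", "have(k3)", "key_at(k1,dock)", "open(d_office_dock)"]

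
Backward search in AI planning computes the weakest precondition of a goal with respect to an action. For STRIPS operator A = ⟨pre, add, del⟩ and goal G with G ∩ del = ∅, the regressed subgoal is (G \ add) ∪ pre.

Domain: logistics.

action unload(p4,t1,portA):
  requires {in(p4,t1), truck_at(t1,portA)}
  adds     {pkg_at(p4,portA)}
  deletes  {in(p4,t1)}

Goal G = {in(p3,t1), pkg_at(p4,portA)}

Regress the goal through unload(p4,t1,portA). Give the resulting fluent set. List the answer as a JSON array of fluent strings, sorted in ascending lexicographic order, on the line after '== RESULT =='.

Regress:
  G ∩ del = {}  (empty — regression defined)
  G \ add = {in(p3,t1), pkg_at(p4,portA)} \ {pkg_at(p4,portA)} = {in(p3,t1)}
  ∪ pre   = {in(p3,t1)} ∪ {in(p4,t1), truck_at(t1,portA)}
          = {in(p3,t1), in(p4,t1), truck_at(t1,portA)}

== RESULT ==
["in(p3,t1)", "in(p4,t1)", "truck_at(t1,portA)"]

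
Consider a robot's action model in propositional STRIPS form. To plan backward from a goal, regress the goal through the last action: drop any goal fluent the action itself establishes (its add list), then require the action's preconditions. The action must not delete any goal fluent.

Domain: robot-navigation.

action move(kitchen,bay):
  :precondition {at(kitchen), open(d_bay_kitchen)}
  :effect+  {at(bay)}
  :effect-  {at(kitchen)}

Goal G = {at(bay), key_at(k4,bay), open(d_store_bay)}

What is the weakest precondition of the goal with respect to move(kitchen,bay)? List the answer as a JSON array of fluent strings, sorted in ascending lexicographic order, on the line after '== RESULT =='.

Regress:
  G ∩ del = {}  (empty — regression defined)
  G \ add = {at(bay), key_at(k4,bay), open(d_store_bay)} \ {at(bay)} = {key_at(k4,bay), open(d_store_bay)}
  ∪ pre   = {key_at(k4,bay), open(d_store_bay)} ∪ {at(kitchen), open(d_bay_kitchen)}
          = {at(kitchen), key_at(k4,bay), open(d_bay_kitchen), open(d_store_bay)}

== RESULT ==
["at(kitchen)", "key_at(k4,bay)", "open(d_bay_kitchen)", "open(d_store_bay)"]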